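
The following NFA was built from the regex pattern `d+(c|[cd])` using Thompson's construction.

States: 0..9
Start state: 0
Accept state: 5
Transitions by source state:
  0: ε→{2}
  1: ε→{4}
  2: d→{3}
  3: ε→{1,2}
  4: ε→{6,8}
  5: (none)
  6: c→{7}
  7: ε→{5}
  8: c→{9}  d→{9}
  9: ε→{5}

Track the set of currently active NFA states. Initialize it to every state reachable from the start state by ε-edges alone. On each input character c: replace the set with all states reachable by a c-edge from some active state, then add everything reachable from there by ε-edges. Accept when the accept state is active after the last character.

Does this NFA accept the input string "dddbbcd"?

Answer: REJECT

Trace:
start: ε-closure({0}) = {0,2}
'd' @ 1: {1,2,3,4,6,8}
'd' @ 2: {1,2,3,4,5,6,8,9}  (accept∈set)
'd' @ 3: {1,2,3,4,5,6,8,9}  (accept∈set)
'b' @ 4: {}  — dead — no transitions
rest 'bcd' ignored (set empty)
after full input: {}  (accept=5 not in)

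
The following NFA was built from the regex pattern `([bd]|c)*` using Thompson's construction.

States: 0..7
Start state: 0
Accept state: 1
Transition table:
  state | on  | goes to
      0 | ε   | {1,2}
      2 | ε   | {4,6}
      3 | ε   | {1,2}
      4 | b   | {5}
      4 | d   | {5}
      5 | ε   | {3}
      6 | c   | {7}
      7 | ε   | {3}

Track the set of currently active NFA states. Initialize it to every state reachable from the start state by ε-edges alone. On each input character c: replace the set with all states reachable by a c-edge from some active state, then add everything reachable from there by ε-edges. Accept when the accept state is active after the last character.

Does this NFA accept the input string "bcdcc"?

Answer: ACCEPT

Steps:
S₀ = ε-closure({0}) = {0,1,2,4,6}
'b' @ 1: {1,2,3,4,5,6}  ✓accept
'c' @ 2: {1,2,3,4,6,7}  ✓accept
'd' @ 3: {1,2,3,4,5,6}  ✓accept
'c' @ 4: {1,2,3,4,6,7}  ✓accept
'c' @ 5: {1,2,3,4,6,7}  ✓accept
final: {1,2,3,4,6,7}; accept 1 in set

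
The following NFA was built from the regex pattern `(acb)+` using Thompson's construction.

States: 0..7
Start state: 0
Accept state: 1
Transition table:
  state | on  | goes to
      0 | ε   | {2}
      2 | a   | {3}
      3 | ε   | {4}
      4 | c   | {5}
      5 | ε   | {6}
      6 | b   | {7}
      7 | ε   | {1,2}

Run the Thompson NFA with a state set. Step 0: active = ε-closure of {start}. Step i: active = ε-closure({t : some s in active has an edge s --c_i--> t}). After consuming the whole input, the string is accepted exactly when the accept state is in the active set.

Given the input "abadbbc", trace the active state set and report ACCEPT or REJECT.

initial (ε-close {0}): {0,2}
'a' @ 1: {3,4}
'b' @ 2: {}  — no active states
rest 'adbbc' ignored (set empty)
after full input: {}  (accept=1 not in)

Answer: REJECT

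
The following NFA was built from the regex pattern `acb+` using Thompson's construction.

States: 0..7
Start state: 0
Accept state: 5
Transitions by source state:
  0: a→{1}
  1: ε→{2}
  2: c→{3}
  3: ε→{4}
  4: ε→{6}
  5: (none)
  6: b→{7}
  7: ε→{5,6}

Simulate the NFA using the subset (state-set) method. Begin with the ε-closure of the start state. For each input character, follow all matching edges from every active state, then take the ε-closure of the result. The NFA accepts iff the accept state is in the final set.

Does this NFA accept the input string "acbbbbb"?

initial (ε-close {0}): {0}
'a' @ 1: {1,2}
'c' @ 2: {3,4,6}
'b' @ 3: {5,6,7}  (accept∈set)
'b' @ 4: {5,6,7}  (accept∈set)
'b' @ 5: {5,6,7}  (accept∈set)
'b' @ 6: {5,6,7}  (accept∈set)
'b' @ 7: {5,6,7}  (accept∈set)
after full input: {5,6,7}  (accept=5 in)

Answer: ACCEPT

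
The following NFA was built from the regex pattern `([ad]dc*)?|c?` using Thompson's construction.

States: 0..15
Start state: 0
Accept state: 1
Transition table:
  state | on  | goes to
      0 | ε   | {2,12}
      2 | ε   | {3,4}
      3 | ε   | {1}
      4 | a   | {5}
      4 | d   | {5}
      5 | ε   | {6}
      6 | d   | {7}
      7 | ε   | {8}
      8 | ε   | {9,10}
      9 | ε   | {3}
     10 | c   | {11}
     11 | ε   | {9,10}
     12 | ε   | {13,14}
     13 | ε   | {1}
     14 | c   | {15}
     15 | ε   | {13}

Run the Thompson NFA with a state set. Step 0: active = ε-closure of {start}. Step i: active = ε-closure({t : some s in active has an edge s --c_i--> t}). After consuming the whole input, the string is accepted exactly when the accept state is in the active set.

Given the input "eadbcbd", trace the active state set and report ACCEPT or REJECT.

start: ε-closure({0}) = {0,1,2,3,4,12,13,14}
'e' @ 1: {}  — no active states
rest 'adbcbd' ignored (set empty)
final: {}; accept 1 not in set

Answer: REJECT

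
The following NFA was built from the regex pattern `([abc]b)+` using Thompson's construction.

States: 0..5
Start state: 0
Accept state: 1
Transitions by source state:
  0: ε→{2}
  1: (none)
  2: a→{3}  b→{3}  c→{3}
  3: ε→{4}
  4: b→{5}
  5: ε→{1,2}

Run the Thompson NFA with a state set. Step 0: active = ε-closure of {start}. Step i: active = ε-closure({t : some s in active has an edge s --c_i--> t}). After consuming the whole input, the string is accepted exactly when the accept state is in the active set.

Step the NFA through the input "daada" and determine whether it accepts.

Answer: REJECT

Trace:
initial (ε-close {0}): {0,2}
'd' @ 1: {}  — state set empty
rest 'aada' ignored (set empty)
final: {}; accept 1 not in set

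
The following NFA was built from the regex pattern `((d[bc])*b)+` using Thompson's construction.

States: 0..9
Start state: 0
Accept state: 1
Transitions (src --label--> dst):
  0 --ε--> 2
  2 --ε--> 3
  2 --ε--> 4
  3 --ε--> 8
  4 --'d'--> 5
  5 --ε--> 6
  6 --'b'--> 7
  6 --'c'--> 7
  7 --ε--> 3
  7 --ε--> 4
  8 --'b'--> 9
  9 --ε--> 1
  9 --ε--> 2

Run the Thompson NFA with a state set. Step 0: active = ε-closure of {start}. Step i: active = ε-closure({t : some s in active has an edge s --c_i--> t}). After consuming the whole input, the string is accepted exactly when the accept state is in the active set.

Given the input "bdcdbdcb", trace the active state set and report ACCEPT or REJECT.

S₀ = ε-closure({0}) = {0,2,3,4,8}
'b' @ 1: {1,2,3,4,8,9}  ✓accept
'd' @ 2: {5,6}
'c' @ 3: {3,4,7,8}
'd' @ 4: {5,6}
'b' @ 5: {3,4,7,8}
'd' @ 6: {5,6}
'c' @ 7: {3,4,7,8}
'b' @ 8: {1,2,3,4,8,9}  ✓accept
final: {1,2,3,4,8,9}; accept 1 in set

Answer: ACCEPT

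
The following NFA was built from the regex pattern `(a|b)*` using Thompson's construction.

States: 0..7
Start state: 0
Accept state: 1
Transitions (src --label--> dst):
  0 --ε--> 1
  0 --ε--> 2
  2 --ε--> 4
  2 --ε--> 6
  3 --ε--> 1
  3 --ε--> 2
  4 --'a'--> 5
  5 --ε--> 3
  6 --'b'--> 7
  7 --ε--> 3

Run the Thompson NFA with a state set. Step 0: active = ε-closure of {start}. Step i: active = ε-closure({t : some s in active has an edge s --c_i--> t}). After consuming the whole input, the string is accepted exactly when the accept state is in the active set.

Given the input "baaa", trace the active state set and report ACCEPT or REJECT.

S₀ = ε-closure({0}) = {0,1,2,4,6}
'b' @ 1: {1,2,3,4,6,7}  ✓accept
'a' @ 2: {1,2,3,4,5,6}  ✓accept
'a' @ 3: {1,2,3,4,5,6}  ✓accept
'a' @ 4: {1,2,3,4,5,6}  ✓accept
after full input: {1,2,3,4,5,6}  (accept=1 in)

Answer: ACCEPT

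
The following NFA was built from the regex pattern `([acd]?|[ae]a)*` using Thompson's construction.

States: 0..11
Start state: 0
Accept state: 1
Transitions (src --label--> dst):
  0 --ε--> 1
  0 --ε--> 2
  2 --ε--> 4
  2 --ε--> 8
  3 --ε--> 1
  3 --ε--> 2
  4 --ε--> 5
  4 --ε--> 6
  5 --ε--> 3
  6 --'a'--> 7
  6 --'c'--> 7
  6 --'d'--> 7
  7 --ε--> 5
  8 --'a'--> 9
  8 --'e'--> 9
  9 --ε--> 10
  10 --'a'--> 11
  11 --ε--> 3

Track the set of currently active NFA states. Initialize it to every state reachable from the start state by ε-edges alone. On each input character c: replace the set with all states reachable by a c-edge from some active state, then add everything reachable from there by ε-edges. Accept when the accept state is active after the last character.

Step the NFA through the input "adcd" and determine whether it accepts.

initial (ε-close {0}): {0,1,2,3,4,5,6,8}
'a' @ 1: {1,2,3,4,5,6,7,8,9,10}  [accepting]
'd' @ 2: {1,2,3,4,5,6,7,8}  [accepting]
'c' @ 3: {1,2,3,4,5,6,7,8}  [accepting]
'd' @ 4: {1,2,3,4,5,6,7,8}  [accepting]
final: {1,2,3,4,5,6,7,8}; accept 1 in set

Answer: ACCEPT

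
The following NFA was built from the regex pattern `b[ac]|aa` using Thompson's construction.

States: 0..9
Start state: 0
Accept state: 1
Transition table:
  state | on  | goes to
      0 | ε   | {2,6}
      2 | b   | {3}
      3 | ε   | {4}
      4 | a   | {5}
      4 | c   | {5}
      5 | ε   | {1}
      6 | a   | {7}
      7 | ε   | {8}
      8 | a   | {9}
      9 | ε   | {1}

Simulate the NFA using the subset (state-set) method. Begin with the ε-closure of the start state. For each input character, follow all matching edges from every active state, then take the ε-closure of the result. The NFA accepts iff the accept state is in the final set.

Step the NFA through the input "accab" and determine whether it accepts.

Answer: REJECT

Derivation:
initial (ε-close {0}): {0,2,6}
'a' @ 1: {7,8}
'c' @ 2: {}  — state set empty
rest 'cab' ignored (set empty)
end set {} — state 1 not in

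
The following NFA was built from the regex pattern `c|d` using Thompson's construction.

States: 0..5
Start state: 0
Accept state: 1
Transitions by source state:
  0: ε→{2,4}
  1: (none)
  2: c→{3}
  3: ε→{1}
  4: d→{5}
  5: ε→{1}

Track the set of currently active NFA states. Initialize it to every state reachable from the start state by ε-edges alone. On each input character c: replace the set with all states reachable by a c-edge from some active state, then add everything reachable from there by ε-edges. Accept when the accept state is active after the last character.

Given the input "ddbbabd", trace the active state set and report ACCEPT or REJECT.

Answer: REJECT

Steps:
S₀ = ε-closure({0}) = {0,2,4}
'd' @ 1: {1,5}  (accept∈set)
'd' @ 2: {}  — dead — no transitions
rest 'bbabd' ignored (set empty)
final: {}; accept 1 not in set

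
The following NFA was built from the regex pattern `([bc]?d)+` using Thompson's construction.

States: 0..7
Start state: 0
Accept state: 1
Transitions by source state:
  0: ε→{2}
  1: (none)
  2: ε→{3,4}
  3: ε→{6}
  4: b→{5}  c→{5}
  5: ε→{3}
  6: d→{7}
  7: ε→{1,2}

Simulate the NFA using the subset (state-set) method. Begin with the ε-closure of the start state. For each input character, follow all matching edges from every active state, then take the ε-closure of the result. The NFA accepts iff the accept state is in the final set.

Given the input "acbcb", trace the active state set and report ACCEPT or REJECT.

Answer: REJECT

Trace:
S₀ = ε-closure({0}) = {0,2,3,4,6}
'a' @ 1: {}  — state set empty
rest 'cbcb' ignored (set empty)
end set {} — state 1 not in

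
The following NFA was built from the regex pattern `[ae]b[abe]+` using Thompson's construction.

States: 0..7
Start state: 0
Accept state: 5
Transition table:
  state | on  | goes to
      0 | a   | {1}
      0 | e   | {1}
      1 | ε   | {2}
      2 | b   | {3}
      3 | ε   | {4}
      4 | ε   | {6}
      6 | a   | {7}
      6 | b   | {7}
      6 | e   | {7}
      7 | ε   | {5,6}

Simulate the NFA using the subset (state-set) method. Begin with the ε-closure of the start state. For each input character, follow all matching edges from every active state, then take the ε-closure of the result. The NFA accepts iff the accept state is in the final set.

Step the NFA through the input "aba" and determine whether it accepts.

Answer: ACCEPT

Steps:
start: ε-closure({0}) = {0}
'a' @ 1: {1,2}
'b' @ 2: {3,4,6}
'a' @ 3: {5,6,7}  [accepting]
final: {5,6,7}; accept 5 in set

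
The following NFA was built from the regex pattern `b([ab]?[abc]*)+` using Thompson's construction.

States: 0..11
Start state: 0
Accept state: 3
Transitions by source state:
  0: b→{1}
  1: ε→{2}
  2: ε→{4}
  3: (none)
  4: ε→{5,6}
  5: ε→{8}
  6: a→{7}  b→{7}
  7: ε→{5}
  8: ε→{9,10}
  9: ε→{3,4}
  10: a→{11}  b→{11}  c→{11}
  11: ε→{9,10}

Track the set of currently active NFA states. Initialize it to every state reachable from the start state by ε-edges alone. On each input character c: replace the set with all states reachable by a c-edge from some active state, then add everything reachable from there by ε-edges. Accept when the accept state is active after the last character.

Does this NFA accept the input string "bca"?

S₀ = ε-closure({0}) = {0}
'b' @ 1: {1,2,3,4,5,6,8,9,10}  [accepting]
'c' @ 2: {3,4,5,6,8,9,10,11}  [accepting]
'a' @ 3: {3,4,5,6,7,8,9,10,11}  [accepting]
after full input: {3,4,5,6,7,8,9,10,11}  (accept=3 in)

Answer: ACCEPT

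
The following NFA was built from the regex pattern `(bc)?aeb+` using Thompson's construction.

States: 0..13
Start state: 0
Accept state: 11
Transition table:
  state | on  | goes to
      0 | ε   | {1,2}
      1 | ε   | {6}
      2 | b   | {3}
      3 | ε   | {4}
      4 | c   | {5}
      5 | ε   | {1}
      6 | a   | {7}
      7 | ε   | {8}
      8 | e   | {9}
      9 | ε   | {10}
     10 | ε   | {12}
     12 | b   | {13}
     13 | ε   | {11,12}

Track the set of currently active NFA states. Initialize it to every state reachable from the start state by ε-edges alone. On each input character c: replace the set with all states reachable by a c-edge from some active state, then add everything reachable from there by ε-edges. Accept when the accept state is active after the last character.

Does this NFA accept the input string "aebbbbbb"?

Answer: ACCEPT

Steps:
initial (ε-close {0}): {0,1,2,6}
'a' @ 1: {7,8}
'e' @ 2: {9,10,12}
'b' @ 3: {11,12,13}  ✓accept
'b' @ 4: {11,12,13}  ✓accept
'b' @ 5: {11,12,13}  ✓accept
'b' @ 6: {11,12,13}  ✓accept
'b' @ 7: {11,12,13}  ✓accept
'b' @ 8: {11,12,13}  ✓accept
after full input: {11,12,13}  (accept=11 in)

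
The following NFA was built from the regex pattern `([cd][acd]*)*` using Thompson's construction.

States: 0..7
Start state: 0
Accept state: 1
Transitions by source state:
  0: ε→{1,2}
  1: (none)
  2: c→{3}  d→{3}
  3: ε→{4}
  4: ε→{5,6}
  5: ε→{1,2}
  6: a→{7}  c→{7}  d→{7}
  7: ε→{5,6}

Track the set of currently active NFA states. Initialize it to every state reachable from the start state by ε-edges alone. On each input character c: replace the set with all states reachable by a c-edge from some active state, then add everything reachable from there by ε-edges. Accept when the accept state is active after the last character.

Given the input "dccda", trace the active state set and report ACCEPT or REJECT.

Answer: ACCEPT

Steps:
initial (ε-close {0}): {0,1,2}
'd' @ 1: {1,2,3,4,5,6}  [accepting]
'c' @ 2: {1,2,3,4,5,6,7}  [accepting]
'c' @ 3: {1,2,3,4,5,6,7}  [accepting]
'd' @ 4: {1,2,3,4,5,6,7}  [accepting]
'a' @ 5: {1,2,5,6,7}  [accepting]
after full input: {1,2,5,6,7}  (accept=1 in)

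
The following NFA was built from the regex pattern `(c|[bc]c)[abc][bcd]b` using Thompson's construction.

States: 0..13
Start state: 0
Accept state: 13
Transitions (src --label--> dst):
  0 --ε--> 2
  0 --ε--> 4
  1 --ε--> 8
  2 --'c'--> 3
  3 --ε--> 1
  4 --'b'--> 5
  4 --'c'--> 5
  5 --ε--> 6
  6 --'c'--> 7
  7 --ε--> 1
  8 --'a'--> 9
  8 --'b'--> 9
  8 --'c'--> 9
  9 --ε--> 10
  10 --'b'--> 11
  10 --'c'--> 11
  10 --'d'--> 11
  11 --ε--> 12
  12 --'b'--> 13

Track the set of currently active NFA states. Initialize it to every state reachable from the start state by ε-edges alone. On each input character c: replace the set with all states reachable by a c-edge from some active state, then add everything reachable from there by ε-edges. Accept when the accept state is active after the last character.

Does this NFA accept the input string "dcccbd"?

start: ε-closure({0}) = {0,2,4}
'd' @ 1: {}  — state set empty
rest 'cccbd' ignored (set empty)
end set {} — state 13 not in

Answer: REJECT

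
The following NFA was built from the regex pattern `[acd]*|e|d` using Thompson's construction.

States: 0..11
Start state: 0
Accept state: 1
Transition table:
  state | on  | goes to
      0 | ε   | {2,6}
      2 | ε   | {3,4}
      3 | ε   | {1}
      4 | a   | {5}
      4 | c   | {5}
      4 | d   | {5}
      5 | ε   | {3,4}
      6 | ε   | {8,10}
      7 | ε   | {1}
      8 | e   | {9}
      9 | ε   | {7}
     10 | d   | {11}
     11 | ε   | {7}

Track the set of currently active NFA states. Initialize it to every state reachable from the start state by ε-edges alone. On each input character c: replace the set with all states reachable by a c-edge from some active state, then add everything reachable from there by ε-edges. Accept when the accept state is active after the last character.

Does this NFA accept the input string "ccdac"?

start: ε-closure({0}) = {0,1,2,3,4,6,8,10}
'c' @ 1: {1,3,4,5}  [accepting]
'c' @ 2: {1,3,4,5}  [accepting]
'd' @ 3: {1,3,4,5}  [accepting]
'a' @ 4: {1,3,4,5}  [accepting]
'c' @ 5: {1,3,4,5}  [accepting]
end set {1,3,4,5} — state 1 in

Answer: ACCEPT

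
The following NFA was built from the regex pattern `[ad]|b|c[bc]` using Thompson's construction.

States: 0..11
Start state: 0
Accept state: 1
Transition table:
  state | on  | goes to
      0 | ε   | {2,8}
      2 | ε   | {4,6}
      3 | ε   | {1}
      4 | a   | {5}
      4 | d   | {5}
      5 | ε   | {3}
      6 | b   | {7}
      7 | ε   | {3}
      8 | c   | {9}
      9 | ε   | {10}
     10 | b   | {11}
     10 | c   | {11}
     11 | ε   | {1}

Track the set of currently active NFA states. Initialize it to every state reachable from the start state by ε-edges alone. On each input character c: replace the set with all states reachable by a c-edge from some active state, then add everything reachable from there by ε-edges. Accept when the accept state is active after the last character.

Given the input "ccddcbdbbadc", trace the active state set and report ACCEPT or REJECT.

Answer: REJECT

Trace:
initial (ε-close {0}): {0,2,4,6,8}
'c' @ 1: {9,10}
'c' @ 2: {1,11}  ✓accept
'd' @ 3: {}  — no active states
rest 'dcbdbbadc' ignored (set empty)
after full input: {}  (accept=1 not in)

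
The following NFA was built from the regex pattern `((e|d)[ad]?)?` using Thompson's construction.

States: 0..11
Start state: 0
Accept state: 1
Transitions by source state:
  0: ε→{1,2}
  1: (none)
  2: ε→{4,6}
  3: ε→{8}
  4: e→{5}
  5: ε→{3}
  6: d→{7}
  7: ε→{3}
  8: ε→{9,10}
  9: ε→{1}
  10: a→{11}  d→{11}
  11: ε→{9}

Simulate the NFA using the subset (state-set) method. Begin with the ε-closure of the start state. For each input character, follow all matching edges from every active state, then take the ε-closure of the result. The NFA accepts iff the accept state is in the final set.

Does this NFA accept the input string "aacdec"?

Answer: REJECT

Derivation:
initial (ε-close {0}): {0,1,2,4,6}
'a' @ 1: {}  — no active states
rest 'acdec' ignored (set empty)
final: {}; accept 1 not in set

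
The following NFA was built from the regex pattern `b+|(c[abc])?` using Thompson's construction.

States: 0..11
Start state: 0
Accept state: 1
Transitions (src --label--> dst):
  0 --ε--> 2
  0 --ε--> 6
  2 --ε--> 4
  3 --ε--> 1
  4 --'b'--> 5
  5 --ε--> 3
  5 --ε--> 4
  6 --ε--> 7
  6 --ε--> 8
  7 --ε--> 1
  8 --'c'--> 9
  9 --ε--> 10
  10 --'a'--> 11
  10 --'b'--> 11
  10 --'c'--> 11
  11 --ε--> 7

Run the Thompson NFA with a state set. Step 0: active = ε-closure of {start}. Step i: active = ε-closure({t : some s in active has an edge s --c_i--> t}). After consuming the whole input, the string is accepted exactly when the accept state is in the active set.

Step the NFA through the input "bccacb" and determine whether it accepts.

S₀ = ε-closure({0}) = {0,1,2,4,6,7,8}
'b' @ 1: {1,3,4,5}  [accepting]
'c' @ 2: {}  — dead — no transitions
rest 'cacb' ignored (set empty)
after full input: {}  (accept=1 not in)

Answer: REJECT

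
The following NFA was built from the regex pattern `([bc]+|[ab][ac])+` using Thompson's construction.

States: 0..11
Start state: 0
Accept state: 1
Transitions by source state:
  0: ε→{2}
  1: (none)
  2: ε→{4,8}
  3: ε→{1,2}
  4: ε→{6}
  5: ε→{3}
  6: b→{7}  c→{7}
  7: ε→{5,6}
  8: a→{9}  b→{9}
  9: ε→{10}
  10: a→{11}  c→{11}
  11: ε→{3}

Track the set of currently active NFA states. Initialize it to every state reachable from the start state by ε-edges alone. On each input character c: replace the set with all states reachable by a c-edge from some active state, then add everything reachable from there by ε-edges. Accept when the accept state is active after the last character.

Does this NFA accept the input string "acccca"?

initial (ε-close {0}): {0,2,4,6,8}
'a' @ 1: {9,10}
'c' @ 2: {1,2,3,4,6,8,11}  (accept∈set)
'c' @ 3: {1,2,3,4,5,6,7,8}  (accept∈set)
'c' @ 4: {1,2,3,4,5,6,7,8}  (accept∈set)
'c' @ 5: {1,2,3,4,5,6,7,8}  (accept∈set)
'a' @ 6: {9,10}
end set {9,10} — state 1 not in

Answer: REJECT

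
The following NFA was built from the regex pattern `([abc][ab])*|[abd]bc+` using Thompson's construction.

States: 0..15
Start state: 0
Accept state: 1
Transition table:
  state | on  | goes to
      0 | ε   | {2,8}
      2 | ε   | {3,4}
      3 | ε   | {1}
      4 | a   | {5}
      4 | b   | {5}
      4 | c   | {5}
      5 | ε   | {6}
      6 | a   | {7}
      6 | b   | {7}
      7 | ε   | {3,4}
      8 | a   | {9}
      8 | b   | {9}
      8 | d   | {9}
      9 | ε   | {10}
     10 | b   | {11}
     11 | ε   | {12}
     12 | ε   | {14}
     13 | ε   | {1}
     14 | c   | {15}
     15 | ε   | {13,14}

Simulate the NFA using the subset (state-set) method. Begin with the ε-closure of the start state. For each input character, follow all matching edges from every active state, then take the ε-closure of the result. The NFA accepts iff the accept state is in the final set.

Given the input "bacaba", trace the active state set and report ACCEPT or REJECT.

Answer: ACCEPT

Derivation:
initial (ε-close {0}): {0,1,2,3,4,8}
'b' @ 1: {5,6,9,10}
'a' @ 2: {1,3,4,7}  (accept∈set)
'c' @ 3: {5,6}
'a' @ 4: {1,3,4,7}  (accept∈set)
'b' @ 5: {5,6}
'a' @ 6: {1,3,4,7}  (accept∈set)
end set {1,3,4,7} — state 1 in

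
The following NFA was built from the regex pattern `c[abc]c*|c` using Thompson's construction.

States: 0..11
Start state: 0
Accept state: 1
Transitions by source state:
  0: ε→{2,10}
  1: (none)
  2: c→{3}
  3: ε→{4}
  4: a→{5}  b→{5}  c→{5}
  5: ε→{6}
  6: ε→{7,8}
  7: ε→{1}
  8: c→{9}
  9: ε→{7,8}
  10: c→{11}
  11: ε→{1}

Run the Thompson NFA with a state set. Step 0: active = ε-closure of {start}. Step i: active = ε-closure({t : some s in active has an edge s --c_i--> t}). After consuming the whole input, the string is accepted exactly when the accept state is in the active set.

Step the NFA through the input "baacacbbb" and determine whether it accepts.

initial (ε-close {0}): {0,2,10}
'b' @ 1: {}  — no active states
rest 'aacacbbb' ignored (set empty)
final: {}; accept 1 not in set

Answer: REJECT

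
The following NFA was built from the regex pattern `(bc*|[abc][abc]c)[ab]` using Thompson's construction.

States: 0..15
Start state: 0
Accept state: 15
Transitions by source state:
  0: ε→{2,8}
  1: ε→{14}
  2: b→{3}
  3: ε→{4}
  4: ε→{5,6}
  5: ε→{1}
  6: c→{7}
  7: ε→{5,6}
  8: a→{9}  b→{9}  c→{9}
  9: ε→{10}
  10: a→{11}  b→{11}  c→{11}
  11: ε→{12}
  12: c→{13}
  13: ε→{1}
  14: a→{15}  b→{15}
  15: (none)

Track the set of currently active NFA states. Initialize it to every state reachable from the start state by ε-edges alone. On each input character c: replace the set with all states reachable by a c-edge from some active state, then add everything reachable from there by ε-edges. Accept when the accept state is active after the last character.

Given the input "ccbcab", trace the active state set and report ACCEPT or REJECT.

Answer: REJECT

Derivation:
S₀ = ε-closure({0}) = {0,2,8}
'c' @ 1: {9,10}
'c' @ 2: {11,12}
'b' @ 3: {}  — state set empty
rest 'cab' ignored (set empty)
end set {} — state 15 not in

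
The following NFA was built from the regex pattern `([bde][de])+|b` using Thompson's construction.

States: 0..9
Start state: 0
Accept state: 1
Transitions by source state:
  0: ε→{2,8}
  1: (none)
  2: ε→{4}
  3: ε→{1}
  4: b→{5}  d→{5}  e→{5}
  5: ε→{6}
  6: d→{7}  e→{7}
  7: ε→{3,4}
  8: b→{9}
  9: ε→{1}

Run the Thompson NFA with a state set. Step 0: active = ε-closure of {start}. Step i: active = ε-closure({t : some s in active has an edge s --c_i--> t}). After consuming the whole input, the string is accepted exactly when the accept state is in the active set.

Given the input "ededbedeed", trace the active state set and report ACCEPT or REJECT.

Answer: ACCEPT

Steps:
start: ε-closure({0}) = {0,2,4,8}
'e' @ 1: {5,6}
'd' @ 2: {1,3,4,7}  (accept∈set)
'e' @ 3: {5,6}
'd' @ 4: {1,3,4,7}  (accept∈set)
'b' @ 5: {5,6}
'e' @ 6: {1,3,4,7}  (accept∈set)
'd' @ 7: {5,6}
'e' @ 8: {1,3,4,7}  (accept∈set)
'e' @ 9: {5,6}
'd' @ 10: {1,3,4,7}  (accept∈set)
final: {1,3,4,7}; accept 1 in set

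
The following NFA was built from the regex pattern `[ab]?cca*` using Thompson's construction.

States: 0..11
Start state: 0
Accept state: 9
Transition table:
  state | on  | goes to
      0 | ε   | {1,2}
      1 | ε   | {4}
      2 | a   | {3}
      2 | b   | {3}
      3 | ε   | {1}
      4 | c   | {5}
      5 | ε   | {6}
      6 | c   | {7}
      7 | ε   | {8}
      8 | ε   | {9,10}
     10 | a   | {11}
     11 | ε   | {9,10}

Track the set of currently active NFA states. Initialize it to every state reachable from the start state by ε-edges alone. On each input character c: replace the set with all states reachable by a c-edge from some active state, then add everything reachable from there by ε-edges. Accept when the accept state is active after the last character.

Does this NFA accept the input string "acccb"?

S₀ = ε-closure({0}) = {0,1,2,4}
'a' @ 1: {1,3,4}
'c' @ 2: {5,6}
'c' @ 3: {7,8,9,10}  ✓accept
'c' @ 4: {}  — no active states
rest 'b' ignored (set empty)
final: {}; accept 9 not in set

Answer: REJECT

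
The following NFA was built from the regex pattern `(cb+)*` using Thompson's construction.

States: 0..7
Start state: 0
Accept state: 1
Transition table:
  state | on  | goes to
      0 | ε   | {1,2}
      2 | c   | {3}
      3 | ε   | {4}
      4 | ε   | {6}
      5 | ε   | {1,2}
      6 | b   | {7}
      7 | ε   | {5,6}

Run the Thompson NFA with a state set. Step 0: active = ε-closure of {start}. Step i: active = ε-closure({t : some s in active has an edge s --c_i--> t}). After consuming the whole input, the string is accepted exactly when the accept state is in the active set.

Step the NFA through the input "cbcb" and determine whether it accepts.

Answer: ACCEPT

Steps:
S₀ = ε-closure({0}) = {0,1,2}
'c' @ 1: {3,4,6}
'b' @ 2: {1,2,5,6,7}  [accepting]
'c' @ 3: {3,4,6}
'b' @ 4: {1,2,5,6,7}  [accepting]
final: {1,2,5,6,7}; accept 1 in set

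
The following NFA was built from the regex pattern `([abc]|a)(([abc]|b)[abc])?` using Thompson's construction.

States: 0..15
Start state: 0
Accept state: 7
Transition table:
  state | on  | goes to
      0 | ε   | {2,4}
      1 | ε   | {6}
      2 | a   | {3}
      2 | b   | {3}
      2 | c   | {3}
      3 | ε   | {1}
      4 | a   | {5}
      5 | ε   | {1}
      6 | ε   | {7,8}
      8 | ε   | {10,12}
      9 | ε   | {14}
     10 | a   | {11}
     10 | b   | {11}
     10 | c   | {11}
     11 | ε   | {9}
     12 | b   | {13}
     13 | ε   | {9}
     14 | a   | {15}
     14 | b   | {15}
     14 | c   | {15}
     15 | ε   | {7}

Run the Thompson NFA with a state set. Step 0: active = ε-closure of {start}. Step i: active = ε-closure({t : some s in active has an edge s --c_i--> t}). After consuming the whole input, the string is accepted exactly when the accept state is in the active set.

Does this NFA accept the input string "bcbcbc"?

initial (ε-close {0}): {0,2,4}
'b' @ 1: {1,3,6,7,8,10,12}  (accept∈set)
'c' @ 2: {9,11,14}
'b' @ 3: {7,15}  (accept∈set)
'c' @ 4: {}  — state set empty
rest 'bc' ignored (set empty)
end set {} — state 7 not in

Answer: REJECT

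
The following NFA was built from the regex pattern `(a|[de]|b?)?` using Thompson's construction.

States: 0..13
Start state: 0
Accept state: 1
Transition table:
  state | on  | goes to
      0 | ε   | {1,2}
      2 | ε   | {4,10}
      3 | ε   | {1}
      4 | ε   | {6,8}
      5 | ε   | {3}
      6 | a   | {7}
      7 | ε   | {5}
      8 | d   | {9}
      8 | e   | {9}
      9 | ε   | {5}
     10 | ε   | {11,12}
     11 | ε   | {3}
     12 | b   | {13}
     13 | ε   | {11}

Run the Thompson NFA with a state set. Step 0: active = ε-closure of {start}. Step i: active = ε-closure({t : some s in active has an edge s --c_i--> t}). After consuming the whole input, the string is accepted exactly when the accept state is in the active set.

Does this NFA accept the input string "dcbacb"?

S₀ = ε-closure({0}) = {0,1,2,3,4,6,8,10,11,12}
'd' @ 1: {1,3,5,9}  [accepting]
'c' @ 2: {}  — dead — no transitions
rest 'bacb' ignored (set empty)
final: {}; accept 1 not in set

Answer: REJECT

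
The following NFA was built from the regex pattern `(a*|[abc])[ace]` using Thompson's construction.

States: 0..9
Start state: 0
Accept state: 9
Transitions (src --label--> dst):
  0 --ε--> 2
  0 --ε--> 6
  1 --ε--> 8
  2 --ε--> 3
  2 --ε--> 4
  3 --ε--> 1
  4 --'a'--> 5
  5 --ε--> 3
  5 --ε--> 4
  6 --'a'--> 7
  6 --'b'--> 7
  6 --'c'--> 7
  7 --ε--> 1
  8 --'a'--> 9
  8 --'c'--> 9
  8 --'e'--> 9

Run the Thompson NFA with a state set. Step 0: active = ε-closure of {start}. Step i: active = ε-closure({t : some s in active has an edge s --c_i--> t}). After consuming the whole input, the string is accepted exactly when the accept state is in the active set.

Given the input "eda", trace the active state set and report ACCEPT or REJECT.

Answer: REJECT

Trace:
initial (ε-close {0}): {0,1,2,3,4,6,8}
'e' @ 1: {9}  ✓accept
'd' @ 2: {}  — dead — no transitions
rest 'a' ignored (set empty)
final: {}; accept 9 not in set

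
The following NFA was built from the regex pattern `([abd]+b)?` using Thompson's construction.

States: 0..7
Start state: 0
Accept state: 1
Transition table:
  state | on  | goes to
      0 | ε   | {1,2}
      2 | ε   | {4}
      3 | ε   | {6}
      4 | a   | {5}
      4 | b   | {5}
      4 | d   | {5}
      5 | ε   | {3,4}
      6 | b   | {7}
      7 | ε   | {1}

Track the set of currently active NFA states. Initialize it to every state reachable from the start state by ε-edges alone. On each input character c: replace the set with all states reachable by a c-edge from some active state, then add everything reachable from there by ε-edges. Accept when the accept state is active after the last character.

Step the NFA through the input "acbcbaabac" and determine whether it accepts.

initial (ε-close {0}): {0,1,2,4}
'a' @ 1: {3,4,5,6}
'c' @ 2: {}  — dead — no transitions
rest 'bcbaabac' ignored (set empty)
after full input: {}  (accept=1 not in)

Answer: REJECT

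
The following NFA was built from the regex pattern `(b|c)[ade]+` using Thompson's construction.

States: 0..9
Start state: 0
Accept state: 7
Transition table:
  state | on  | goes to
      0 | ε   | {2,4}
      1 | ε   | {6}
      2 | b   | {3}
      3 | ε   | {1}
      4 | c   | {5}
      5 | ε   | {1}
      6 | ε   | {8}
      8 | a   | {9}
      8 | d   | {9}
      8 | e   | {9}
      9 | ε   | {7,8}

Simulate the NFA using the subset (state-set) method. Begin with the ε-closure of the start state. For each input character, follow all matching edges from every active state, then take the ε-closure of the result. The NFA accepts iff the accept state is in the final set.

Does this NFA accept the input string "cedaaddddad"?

S₀ = ε-closure({0}) = {0,2,4}
'c' @ 1: {1,5,6,8}
'e' @ 2: {7,8,9}  [accepting]
'd' @ 3: {7,8,9}  [accepting]
'a' @ 4: {7,8,9}  [accepting]
'a' @ 5: {7,8,9}  [accepting]
'd' @ 6: {7,8,9}  [accepting]
'd' @ 7: {7,8,9}  [accepting]
'd' @ 8: {7,8,9}  [accepting]
'd' @ 9: {7,8,9}  [accepting]
'a' @ 10: {7,8,9}  [accepting]
'd' @ 11: {7,8,9}  [accepting]
final: {7,8,9}; accept 7 in set

Answer: ACCEPT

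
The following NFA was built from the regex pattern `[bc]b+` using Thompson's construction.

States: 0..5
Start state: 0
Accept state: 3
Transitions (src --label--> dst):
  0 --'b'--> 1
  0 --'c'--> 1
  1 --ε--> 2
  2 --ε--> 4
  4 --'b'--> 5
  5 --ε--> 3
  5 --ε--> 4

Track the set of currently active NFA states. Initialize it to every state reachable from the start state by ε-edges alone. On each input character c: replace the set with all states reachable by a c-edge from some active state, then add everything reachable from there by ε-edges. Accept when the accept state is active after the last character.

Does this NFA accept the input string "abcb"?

S₀ = ε-closure({0}) = {0}
'a' @ 1: {}  — no active states
rest 'bcb' ignored (set empty)
after full input: {}  (accept=3 not in)

Answer: REJECT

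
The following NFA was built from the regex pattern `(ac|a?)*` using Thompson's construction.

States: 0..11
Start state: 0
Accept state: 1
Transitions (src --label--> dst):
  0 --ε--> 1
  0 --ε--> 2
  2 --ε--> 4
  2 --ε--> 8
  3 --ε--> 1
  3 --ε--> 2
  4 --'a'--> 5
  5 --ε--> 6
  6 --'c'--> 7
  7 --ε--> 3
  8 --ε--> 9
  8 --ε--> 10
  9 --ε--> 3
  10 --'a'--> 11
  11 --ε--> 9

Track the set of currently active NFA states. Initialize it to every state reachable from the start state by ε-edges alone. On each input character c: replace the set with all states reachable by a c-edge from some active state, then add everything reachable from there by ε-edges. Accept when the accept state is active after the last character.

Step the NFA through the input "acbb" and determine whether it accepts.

Answer: REJECT

Steps:
S₀ = ε-closure({0}) = {0,1,2,3,4,8,9,10}
'a' @ 1: {1,2,3,4,5,6,8,9,10,11}  (accept∈set)
'c' @ 2: {1,2,3,4,7,8,9,10}  (accept∈set)
'b' @ 3: {}  — state set empty
rest 'b' ignored (set empty)
after full input: {}  (accept=1 not in)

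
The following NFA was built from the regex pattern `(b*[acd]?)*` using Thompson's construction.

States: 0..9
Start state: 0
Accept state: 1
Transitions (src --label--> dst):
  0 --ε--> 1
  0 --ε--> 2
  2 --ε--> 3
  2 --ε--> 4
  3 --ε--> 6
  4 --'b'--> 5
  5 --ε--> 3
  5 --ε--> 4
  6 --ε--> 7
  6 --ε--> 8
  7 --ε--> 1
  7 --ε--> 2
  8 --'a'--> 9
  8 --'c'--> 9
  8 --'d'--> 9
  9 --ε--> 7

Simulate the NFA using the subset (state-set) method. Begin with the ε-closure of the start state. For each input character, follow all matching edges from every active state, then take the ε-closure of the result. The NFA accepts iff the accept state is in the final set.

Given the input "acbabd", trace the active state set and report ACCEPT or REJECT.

S₀ = ε-closure({0}) = {0,1,2,3,4,6,7,8}
'a' @ 1: {1,2,3,4,6,7,8,9}  [accepting]
'c' @ 2: {1,2,3,4,6,7,8,9}  [accepting]
'b' @ 3: {1,2,3,4,5,6,7,8}  [accepting]
'a' @ 4: {1,2,3,4,6,7,8,9}  [accepting]
'b' @ 5: {1,2,3,4,5,6,7,8}  [accepting]
'd' @ 6: {1,2,3,4,6,7,8,9}  [accepting]
after full input: {1,2,3,4,6,7,8,9}  (accept=1 in)

Answer: ACCEPT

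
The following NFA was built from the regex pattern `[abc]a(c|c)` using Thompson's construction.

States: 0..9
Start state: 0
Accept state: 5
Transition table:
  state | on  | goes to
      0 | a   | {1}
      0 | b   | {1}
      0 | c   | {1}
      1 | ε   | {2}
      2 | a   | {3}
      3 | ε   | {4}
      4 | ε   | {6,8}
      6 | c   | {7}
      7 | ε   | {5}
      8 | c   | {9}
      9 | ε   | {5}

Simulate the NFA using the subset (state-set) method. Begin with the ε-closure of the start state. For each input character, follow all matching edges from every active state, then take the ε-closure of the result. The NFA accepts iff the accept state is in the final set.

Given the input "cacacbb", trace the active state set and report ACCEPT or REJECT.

initial (ε-close {0}): {0}
'c' @ 1: {1,2}
'a' @ 2: {3,4,6,8}
'c' @ 3: {5,7,9}  [accepting]
'a' @ 4: {}  — no active states
rest 'cbb' ignored (set empty)
final: {}; accept 5 not in set

Answer: REJECT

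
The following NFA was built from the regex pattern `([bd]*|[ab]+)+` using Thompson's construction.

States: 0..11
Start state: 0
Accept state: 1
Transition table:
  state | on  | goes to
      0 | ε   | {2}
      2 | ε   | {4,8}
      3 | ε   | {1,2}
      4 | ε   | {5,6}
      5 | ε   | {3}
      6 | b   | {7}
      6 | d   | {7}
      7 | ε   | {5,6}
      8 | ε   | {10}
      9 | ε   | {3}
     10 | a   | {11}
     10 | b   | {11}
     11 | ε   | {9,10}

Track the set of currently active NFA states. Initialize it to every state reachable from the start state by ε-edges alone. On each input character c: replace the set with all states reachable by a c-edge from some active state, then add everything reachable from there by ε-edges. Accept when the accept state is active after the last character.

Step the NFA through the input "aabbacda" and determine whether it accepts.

S₀ = ε-closure({0}) = {0,1,2,3,4,5,6,8,10}
'a' @ 1: {1,2,3,4,5,6,8,9,10,11}  [accepting]
'a' @ 2: {1,2,3,4,5,6,8,9,10,11}  [accepting]
'b' @ 3: {1,2,3,4,5,6,7,8,9,10,11}  [accepting]
'b' @ 4: {1,2,3,4,5,6,7,8,9,10,11}  [accepting]
'a' @ 5: {1,2,3,4,5,6,8,9,10,11}  [accepting]
'c' @ 6: {}  — state set empty
rest 'da' ignored (set empty)
end set {} — state 1 not in

Answer: REJECT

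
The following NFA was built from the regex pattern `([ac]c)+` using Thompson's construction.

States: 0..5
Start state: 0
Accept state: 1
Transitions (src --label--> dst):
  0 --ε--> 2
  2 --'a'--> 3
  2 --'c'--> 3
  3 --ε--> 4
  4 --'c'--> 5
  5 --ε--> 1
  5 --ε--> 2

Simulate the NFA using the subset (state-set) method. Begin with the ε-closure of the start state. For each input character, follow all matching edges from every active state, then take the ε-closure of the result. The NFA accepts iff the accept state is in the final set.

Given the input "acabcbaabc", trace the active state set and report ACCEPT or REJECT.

S₀ = ε-closure({0}) = {0,2}
'a' @ 1: {3,4}
'c' @ 2: {1,2,5}  (accept∈set)
'a' @ 3: {3,4}
'b' @ 4: {}  — no active states
rest 'cbaabc' ignored (set empty)
final: {}; accept 1 not in set

Answer: REJECT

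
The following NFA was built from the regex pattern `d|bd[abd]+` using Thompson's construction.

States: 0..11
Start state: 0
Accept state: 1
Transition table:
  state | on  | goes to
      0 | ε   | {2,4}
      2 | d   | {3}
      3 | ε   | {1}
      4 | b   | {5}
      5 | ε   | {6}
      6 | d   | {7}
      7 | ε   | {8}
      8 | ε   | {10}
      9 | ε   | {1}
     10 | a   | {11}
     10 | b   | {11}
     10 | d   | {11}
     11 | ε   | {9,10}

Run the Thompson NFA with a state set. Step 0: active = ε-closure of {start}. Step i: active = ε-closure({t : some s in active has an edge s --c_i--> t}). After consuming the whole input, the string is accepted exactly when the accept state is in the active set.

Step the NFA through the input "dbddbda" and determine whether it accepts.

initial (ε-close {0}): {0,2,4}
'd' @ 1: {1,3}  ✓accept
'b' @ 2: {}  — state set empty
rest 'ddbda' ignored (set empty)
end set {} — state 1 not in

Answer: REJECT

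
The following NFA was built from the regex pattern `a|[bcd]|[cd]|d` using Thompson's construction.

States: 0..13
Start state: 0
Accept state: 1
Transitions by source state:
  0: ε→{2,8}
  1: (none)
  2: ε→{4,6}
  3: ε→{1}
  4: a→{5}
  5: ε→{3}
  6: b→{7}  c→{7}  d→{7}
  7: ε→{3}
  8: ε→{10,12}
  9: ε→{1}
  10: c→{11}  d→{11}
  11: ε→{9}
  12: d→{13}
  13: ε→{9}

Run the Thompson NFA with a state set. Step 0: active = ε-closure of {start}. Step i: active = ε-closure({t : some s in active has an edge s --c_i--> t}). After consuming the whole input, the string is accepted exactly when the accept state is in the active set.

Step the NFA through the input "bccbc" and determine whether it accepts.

Answer: REJECT

Steps:
S₀ = ε-closure({0}) = {0,2,4,6,8,10,12}
'b' @ 1: {1,3,7}  ✓accept
'c' @ 2: {}  — state set empty
rest 'cbc' ignored (set empty)
final: {}; accept 1 not in set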